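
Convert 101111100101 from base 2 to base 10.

Sum of powers of 2 for each 1-bit:
2^0 + 2^2 + 2^5 + 2^6 + 2^7 + 2^8 + 2^9 + 2^11
= 1 + 4 + 32 + 64 + 128 + 256 + 512 + 2048
= 3045



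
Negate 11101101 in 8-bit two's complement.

Original (sign bit 1, negative): 11101101
Step 1 - Invert all bits: 00010010
Step 2 - Add 1: 00010011
Verification: 11101101 + 00010011 = 100000000; discarding the end carry (carry out of the top bit) leaves the 8-bit value 00000000, as required for x + (-x)



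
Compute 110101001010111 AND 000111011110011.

AND: 1 only when both bits are 1
  110101001010111
& 000111011110011
-----------------
  000101001010011
Decimal: 27223 & 3827 = 2643



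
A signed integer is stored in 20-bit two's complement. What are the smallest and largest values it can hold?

For 20-bit two's complement:
Minimum: -2^19 = -524288
Maximum: 2^19 - 1 = 524287



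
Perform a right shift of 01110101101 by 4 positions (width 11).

Original: 01110101101 (decimal 941)
Shift right by 4 positions
Drop the 4 low bits; fill with zeros on the left
Result: 00000111010 (decimal 58)
Equivalent: 941 >> 4 = 941 ÷ 2^4 = 58



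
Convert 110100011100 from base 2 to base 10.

Sum of powers of 2 for each 1-bit:
2^2 + 2^3 + 2^4 + 2^8 + 2^10 + 2^11
= 4 + 8 + 16 + 256 + 1024 + 2048
= 3356



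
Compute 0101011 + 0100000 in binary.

Add column by column from the right: bit + bit + carry-in; write the sum mod 2, carry 1 when the sum is 2 or 3.
carry:  1000000
        0101011
+       0100000
---------------
       01001011
(the carry out of the leftmost column, 0, becomes the leading bit)
Decimal check:
  0101011 = 32 + 8 + 2 + 1 = 43
  0100000 = 32
  43 + 32 = 75, and 01001011 = 64 + 8 + 2 + 1 = 75 ✓



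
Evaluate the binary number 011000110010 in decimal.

Sum of powers of 2 for each 1-bit:
2^1 + 2^4 + 2^5 + 2^9 + 2^10
= 2 + 16 + 32 + 512 + 1024
= 1586



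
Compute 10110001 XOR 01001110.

XOR: 1 when bits differ
  10110001
^ 01001110
----------
  11111111
Decimal: 177 ^ 78 = 255



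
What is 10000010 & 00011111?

AND: 1 only when both bits are 1
  10000010
& 00011111
----------
  00000010
Decimal: 130 & 31 = 2



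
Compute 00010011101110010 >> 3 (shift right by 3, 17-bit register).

Original: 00010011101110010 (decimal 10098)
Shift right by 3 positions
Drop the 3 low bits; fill with zeros on the left
Result: 00000010011101110 (decimal 1262)
Equivalent: 10098 >> 3 = 10098 ÷ 2^3 = 1262



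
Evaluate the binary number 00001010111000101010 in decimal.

Sum of powers of 2 for each 1-bit:
2^1 + 2^3 + 2^5 + 2^9 + 2^10 + 2^11 + 2^13 + 2^15
= 2 + 8 + 32 + 512 + 1024 + 2048 + 8192 + 32768
= 44586



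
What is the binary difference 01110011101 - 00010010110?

Method 1 - Direct subtraction (column by column from the right: bit − bit − borrow-in; if negative, add 2 and borrow 1 from the next column):
borrow: 00000001100
        01110011101
-       00010010110
-------------------
        01100000111

Method 2 - Add two's complement:
Two's complement of 00010010110: invert → 11101101001, add 1 → 11101101010
  01110011101
+ 11101101010
-------------
 101100000111  (end carry out of the top bit = 1)
Discarding the end carry: 01100000111
Decimal check:
  01110011101 = 512 + 256 + 128 + 16 + 8 + 4 + 1 = 925
  00010010110 = 128 + 16 + 4 + 2 = 150
  925 - 150 = 775, and 01100000111 = 512 + 256 + 4 + 2 + 1 = 775 ✓



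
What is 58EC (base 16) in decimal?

Expand by place value (powers of 16):
Digit values: E = 14, C = 12
58EC = 5 × 16^3 + 8 × 16^2 + 14 × 16^1 + 12 × 16^0
= 5 × 4096 + 8 × 256 + 14 × 16 + 12 × 1
= 20480 + 2048 + 224 + 12
= 22764



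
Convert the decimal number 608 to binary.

Using repeated division by 2:
608 ÷ 2 = 304 remainder 0
304 ÷ 2 = 152 remainder 0
152 ÷ 2 = 76 remainder 0
76 ÷ 2 = 38 remainder 0
38 ÷ 2 = 19 remainder 0
19 ÷ 2 = 9 remainder 1
9 ÷ 2 = 4 remainder 1
4 ÷ 2 = 2 remainder 0
2 ÷ 2 = 1 remainder 0
1 ÷ 2 = 0 remainder 1
Reading remainders bottom to top: 1001100000



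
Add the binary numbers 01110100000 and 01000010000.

Add column by column from the right: bit + bit + carry-in; write the sum mod 2, carry 1 when the sum is 2 or 3.
carry:  10000000000
        01110100000
+       01000010000
-------------------
       010110110000
(the carry out of the leftmost column, 0, becomes the leading bit)
Decimal check:
  01110100000 = 512 + 256 + 128 + 32 = 928
  01000010000 = 512 + 16 = 528
  928 + 528 = 1456, and 010110110000 = 1024 + 256 + 128 + 32 + 16 = 1456 ✓



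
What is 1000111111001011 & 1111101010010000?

AND: 1 only when both bits are 1
  1000111111001011
& 1111101010010000
------------------
  1000101010000000
Decimal: 36811 & 64144 = 35456



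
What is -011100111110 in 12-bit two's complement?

Original: 011100111110
Step 1 - Invert all bits: 100011000001
Step 2 - Add 1: 100011000010
Verification: 011100111110 + 100011000010 = 1000000000000; discarding the end carry (carry out of the top bit) leaves the 12-bit value 000000000000, as required for x + (-x)



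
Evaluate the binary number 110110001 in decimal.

Sum of powers of 2 for each 1-bit:
2^0 + 2^4 + 2^5 + 2^7 + 2^8
= 1 + 16 + 32 + 128 + 256
= 433



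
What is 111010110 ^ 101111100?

XOR: 1 when bits differ
  111010110
^ 101111100
-----------
  010101010
Decimal: 470 ^ 380 = 170



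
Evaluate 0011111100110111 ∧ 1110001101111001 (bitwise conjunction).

AND: 1 only when both bits are 1
  0011111100110111
& 1110001101111001
------------------
  0010001100110001
Decimal: 16183 & 58233 = 9009



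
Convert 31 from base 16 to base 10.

Expand by place value (powers of 16):
31 = 3 × 16^1 + 1 × 16^0
= 3 × 16 + 1 × 1
= 48 + 1
= 49



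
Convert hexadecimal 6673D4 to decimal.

Expand by place value (powers of 16):
Digit values: D = 13
6673D4 = 6 × 16^5 + 6 × 16^4 + 7 × 16^3 + 3 × 16^2 + 13 × 16^1 + 4 × 16^0
= 6 × 1048576 + 6 × 65536 + 7 × 4096 + 3 × 256 + 13 × 16 + 4 × 1
= 6291456 + 393216 + 28672 + 768 + 208 + 4
= 6714324



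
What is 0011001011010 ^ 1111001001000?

XOR: 1 when bits differ
  0011001011010
^ 1111001001000
---------------
  1100000010010
Decimal: 1626 ^ 7752 = 6162



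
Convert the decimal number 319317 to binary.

Using repeated division by 2:
319317 ÷ 2 = 159658 remainder 1
159658 ÷ 2 = 79829 remainder 0
79829 ÷ 2 = 39914 remainder 1
39914 ÷ 2 = 19957 remainder 0
19957 ÷ 2 = 9978 remainder 1
9978 ÷ 2 = 4989 remainder 0
4989 ÷ 2 = 2494 remainder 1
2494 ÷ 2 = 1247 remainder 0
1247 ÷ 2 = 623 remainder 1
623 ÷ 2 = 311 remainder 1
311 ÷ 2 = 155 remainder 1
155 ÷ 2 = 77 remainder 1
77 ÷ 2 = 38 remainder 1
38 ÷ 2 = 19 remainder 0
19 ÷ 2 = 9 remainder 1
9 ÷ 2 = 4 remainder 1
4 ÷ 2 = 2 remainder 0
2 ÷ 2 = 1 remainder 0
1 ÷ 2 = 0 remainder 1
Reading remainders bottom to top: 1001101111101010101



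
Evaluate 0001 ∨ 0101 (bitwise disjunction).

OR: 1 when either bit is 1
  0001
| 0101
------
  0101
Decimal: 1 | 5 = 5



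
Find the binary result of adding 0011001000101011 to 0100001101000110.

Add column by column from the right: bit + bit + carry-in; write the sum mod 2, carry 1 when the sum is 2 or 3.
carry:  0000010000011100
        0011001000101011
+       0100001101000110
------------------------
       00111010101110001
(the carry out of the leftmost column, 0, becomes the leading bit)
Decimal check:
  0011001000101011 = 8192 + 4096 + 512 + 32 + 8 + 2 + 1 = 12843
  0100001101000110 = 16384 + 512 + 256 + 64 + 4 + 2 = 17222
  12843 + 17222 = 30065, and 00111010101110001 = 16384 + 8192 + 4096 + 1024 + 256 + 64 + 32 + 16 + 1 = 30065 ✓



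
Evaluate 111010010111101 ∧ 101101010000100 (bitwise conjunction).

AND: 1 only when both bits are 1
  111010010111101
& 101101010000100
-----------------
  101000010000100
Decimal: 29885 & 23172 = 20612



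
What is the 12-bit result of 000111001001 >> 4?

Original: 000111001001 (decimal 457)
Shift right by 4 positions
Drop the 4 low bits; fill with zeros on the left
Result: 000000011100 (decimal 28)
Equivalent: 457 >> 4 = 457 ÷ 2^4 = 28



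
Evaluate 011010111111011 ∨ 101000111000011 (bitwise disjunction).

OR: 1 when either bit is 1
  011010111111011
| 101000111000011
-----------------
  111010111111011
Decimal: 13819 | 20931 = 30203



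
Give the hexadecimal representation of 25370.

Using repeated division by 16 (digits 10–15 are A–F):
25370 ÷ 16 = 1585 remainder 10 (A)
1585 ÷ 16 = 99 remainder 1
99 ÷ 16 = 6 remainder 3
6 ÷ 16 = 0 remainder 6
Reading remainders bottom to top: 631A



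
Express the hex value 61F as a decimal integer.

Expand by place value (powers of 16):
Digit values: F = 15
61F = 6 × 16^2 + 1 × 16^1 + 15 × 16^0
= 6 × 256 + 1 × 16 + 15 × 1
= 1536 + 16 + 15
= 1567



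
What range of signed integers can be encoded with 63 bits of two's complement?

For 63-bit two's complement:
Minimum: -2^62 = -4611686018427387904
Maximum: 2^62 - 1 = 4611686018427387903



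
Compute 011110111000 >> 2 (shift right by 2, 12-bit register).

Original: 011110111000 (decimal 1976)
Shift right by 2 positions
Drop the 2 low bits; fill with zeros on the left
Result: 000111101110 (decimal 494)
Equivalent: 1976 >> 2 = 1976 ÷ 2^2 = 494



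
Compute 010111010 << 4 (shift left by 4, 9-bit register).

Original: 010111010 (decimal 186)
Shift left by 4 positions
Append 4 zeros on the right and drop the 4 high bits that overflow the 9-bit width
Result: 110100000 (decimal 416)
Equivalent: 186 << 4 = 186 × 2^4 = 2976, truncated to 9 bits = 416



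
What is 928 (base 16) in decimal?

Expand by place value (powers of 16):
928 = 9 × 16^2 + 2 × 16^1 + 8 × 16^0
= 9 × 256 + 2 × 16 + 8 × 1
= 2304 + 32 + 8
= 2344



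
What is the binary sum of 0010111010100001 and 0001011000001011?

Add column by column from the right: bit + bit + carry-in; write the sum mod 2, carry 1 when the sum is 2 or 3.
carry:  0111110000000110
        0010111010100001
+       0001011000001011
------------------------
       00100010010101100
(the carry out of the leftmost column, 0, becomes the leading bit)
Decimal check:
  0010111010100001 = 8192 + 2048 + 1024 + 512 + 128 + 32 + 1 = 11937
  0001011000001011 = 4096 + 1024 + 512 + 8 + 2 + 1 = 5643
  11937 + 5643 = 17580, and 00100010010101100 = 16384 + 1024 + 128 + 32 + 8 + 4 = 17580 ✓



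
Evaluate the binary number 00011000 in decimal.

Sum of powers of 2 for each 1-bit:
2^3 + 2^4
= 8 + 16
= 24



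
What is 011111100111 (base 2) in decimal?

Sum of powers of 2 for each 1-bit:
2^0 + 2^1 + 2^2 + 2^5 + 2^6 + 2^7 + 2^8 + 2^9 + 2^10
= 1 + 2 + 4 + 32 + 64 + 128 + 256 + 512 + 1024
= 2023



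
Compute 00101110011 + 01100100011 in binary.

Add column by column from the right: bit + bit + carry-in; write the sum mod 2, carry 1 when the sum is 2 or 3.
carry:  11011000110
        00101110011
+       01100100011
-------------------
       010010010110
(the carry out of the leftmost column, 0, becomes the leading bit)
Decimal check:
  00101110011 = 256 + 64 + 32 + 16 + 2 + 1 = 371
  01100100011 = 512 + 256 + 32 + 2 + 1 = 803
  371 + 803 = 1174, and 010010010110 = 1024 + 128 + 16 + 4 + 2 = 1174 ✓



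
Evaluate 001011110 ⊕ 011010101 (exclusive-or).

XOR: 1 when bits differ
  001011110
^ 011010101
-----------
  010001011
Decimal: 94 ^ 213 = 139



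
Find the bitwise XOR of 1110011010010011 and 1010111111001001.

XOR: 1 when bits differ
  1110011010010011
^ 1010111111001001
------------------
  0100100101011010
Decimal: 59027 ^ 45001 = 18778



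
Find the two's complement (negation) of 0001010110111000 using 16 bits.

Original: 0001010110111000
Step 1 - Invert all bits: 1110101001000111
Step 2 - Add 1: 1110101001001000
Verification: 0001010110111000 + 1110101001001000 = 10000000000000000; discarding the end carry (carry out of the top bit) leaves the 16-bit value 0000000000000000, as required for x + (-x)



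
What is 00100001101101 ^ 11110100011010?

XOR: 1 when bits differ
  00100001101101
^ 11110100011010
----------------
  11010101110111
Decimal: 2157 ^ 15642 = 13687



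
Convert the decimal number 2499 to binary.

Using repeated division by 2:
2499 ÷ 2 = 1249 remainder 1
1249 ÷ 2 = 624 remainder 1
624 ÷ 2 = 312 remainder 0
312 ÷ 2 = 156 remainder 0
156 ÷ 2 = 78 remainder 0
78 ÷ 2 = 39 remainder 0
39 ÷ 2 = 19 remainder 1
19 ÷ 2 = 9 remainder 1
9 ÷ 2 = 4 remainder 1
4 ÷ 2 = 2 remainder 0
2 ÷ 2 = 1 remainder 0
1 ÷ 2 = 0 remainder 1
Reading remainders bottom to top: 100111000011



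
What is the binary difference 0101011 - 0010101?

Method 1 - Direct subtraction (column by column from the right: bit − bit − borrow-in; if negative, add 2 and borrow 1 from the next column):
borrow: 0101000
        0101011
-       0010101
---------------
        0010110

Method 2 - Add two's complement:
Two's complement of 0010101: invert → 1101010, add 1 → 1101011
  0101011
+ 1101011
---------
 10010110  (end carry out of the top bit = 1)
Discarding the end carry: 0010110
Decimal check:
  0101011 = 32 + 8 + 2 + 1 = 43
  0010101 = 16 + 4 + 1 = 21
  43 - 21 = 22, and 0010110 = 16 + 4 + 2 = 22 ✓



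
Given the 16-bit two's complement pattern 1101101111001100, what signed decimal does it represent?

Binary: 1101101111001100
Sign bit: 1 (negative)
Invert: 0010010000110011
Add 1:  0010010000110100
Magnitude: 0010010000110100 = 8192 + 1024 + 32 + 16 + 4 = 9268
Value: -9268



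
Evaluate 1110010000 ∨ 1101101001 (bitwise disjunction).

OR: 1 when either bit is 1
  1110010000
| 1101101001
------------
  1111111001
Decimal: 912 | 873 = 1017



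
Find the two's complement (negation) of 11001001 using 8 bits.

Original (sign bit 1, negative): 11001001
Step 1 - Invert all bits: 00110110
Step 2 - Add 1: 00110111
Verification: 11001001 + 00110111 = 100000000; discarding the end carry (carry out of the top bit) leaves the 8-bit value 00000000, as required for x + (-x)



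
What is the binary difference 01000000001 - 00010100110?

Method 1 - Direct subtraction (column by column from the right: bit − bit − borrow-in; if negative, add 2 and borrow 1 from the next column):
borrow: 01111111100
        01000000001
-       00010100110
-------------------
        00101011011

Method 2 - Add two's complement:
Two's complement of 00010100110: invert → 11101011001, add 1 → 11101011010
  01000000001
+ 11101011010
-------------
 100101011011  (end carry out of the top bit = 1)
Discarding the end carry: 00101011011
Decimal check:
  01000000001 = 512 + 1 = 513
  00010100110 = 128 + 32 + 4 + 2 = 166
  513 - 166 = 347, and 00101011011 = 256 + 64 + 16 + 8 + 2 + 1 = 347 ✓



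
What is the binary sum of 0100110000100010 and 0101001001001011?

Add column by column from the right: bit + bit + carry-in; write the sum mod 2, carry 1 when the sum is 2 or 3.
carry:  1000000000000100
        0100110000100010
+       0101001001001011
------------------------
       01001111001101101
(the carry out of the leftmost column, 0, becomes the leading bit)
Decimal check:
  0100110000100010 = 16384 + 2048 + 1024 + 32 + 2 = 19490
  0101001001001011 = 16384 + 4096 + 512 + 64 + 8 + 2 + 1 = 21067
  19490 + 21067 = 40557, and 01001111001101101 = 32768 + 4096 + 2048 + 1024 + 512 + 64 + 32 + 8 + 4 + 1 = 40557 ✓



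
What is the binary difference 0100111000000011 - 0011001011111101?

Method 1 - Direct subtraction (column by column from the right: bit − bit − borrow-in; if negative, add 2 and borrow 1 from the next column):
borrow: 0110011111111000
        0100111000000011
-       0011001011111101
------------------------
        0001101100000110

Method 2 - Add two's complement:
Two's complement of 0011001011111101: invert → 1100110100000010, add 1 → 1100110100000011
  0100111000000011
+ 1100110100000011
------------------
 10001101100000110  (end carry out of the top bit = 1)
Discarding the end carry: 0001101100000110
Decimal check:
  0100111000000011 = 16384 + 2048 + 1024 + 512 + 2 + 1 = 19971
  0011001011111101 = 8192 + 4096 + 512 + 128 + 64 + 32 + 16 + 8 + 4 + 1 = 13053
  19971 - 13053 = 6918, and 0001101100000110 = 4096 + 2048 + 512 + 256 + 4 + 2 = 6918 ✓



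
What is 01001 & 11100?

AND: 1 only when both bits are 1
  01001
& 11100
-------
  01000
Decimal: 9 & 28 = 8



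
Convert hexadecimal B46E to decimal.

Expand by place value (powers of 16):
Digit values: B = 11, E = 14
B46E = 11 × 16^3 + 4 × 16^2 + 6 × 16^1 + 14 × 16^0
= 11 × 4096 + 4 × 256 + 6 × 16 + 14 × 1
= 45056 + 1024 + 96 + 14
= 46190



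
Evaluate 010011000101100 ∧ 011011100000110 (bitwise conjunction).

AND: 1 only when both bits are 1
  010011000101100
& 011011100000110
-----------------
  010011000000100
Decimal: 9772 & 14086 = 9732



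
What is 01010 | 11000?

OR: 1 when either bit is 1
  01010
| 11000
-------
  11010
Decimal: 10 | 24 = 26



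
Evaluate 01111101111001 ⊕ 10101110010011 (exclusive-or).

XOR: 1 when bits differ
  01111101111001
^ 10101110010011
----------------
  11010011101010
Decimal: 8057 ^ 11155 = 13546



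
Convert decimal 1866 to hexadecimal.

Using repeated division by 16 (digits 10–15 are A–F):
1866 ÷ 16 = 116 remainder 10 (A)
116 ÷ 16 = 7 remainder 4
7 ÷ 16 = 0 remainder 7
Reading remainders bottom to top: 74A



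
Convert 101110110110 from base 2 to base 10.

Sum of powers of 2 for each 1-bit:
2^1 + 2^2 + 2^4 + 2^5 + 2^7 + 2^8 + 2^9 + 2^11
= 2 + 4 + 16 + 32 + 128 + 256 + 512 + 2048
= 2998



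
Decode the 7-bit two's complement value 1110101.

Binary: 1110101
Sign bit: 1 (negative)
Invert: 0001010
Add 1:  0001011
Magnitude: 0001011 = 8 + 2 + 1 = 11
Value: -11



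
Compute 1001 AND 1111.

AND: 1 only when both bits are 1
  1001
& 1111
------
  1001
Decimal: 9 & 15 = 9



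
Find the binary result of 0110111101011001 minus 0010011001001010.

Method 1 - Direct subtraction (column by column from the right: bit − bit − borrow-in; if negative, add 2 and borrow 1 from the next column):
borrow: 0000000000011100
        0110111101011001
-       0010011001001010
------------------------
        0100100100001111

Method 2 - Add two's complement:
Two's complement of 0010011001001010: invert → 1101100110110101, add 1 → 1101100110110110
  0110111101011001
+ 1101100110110110
------------------
 10100100100001111  (end carry out of the top bit = 1)
Discarding the end carry: 0100100100001111
Decimal check:
  0110111101011001 = 16384 + 8192 + 2048 + 1024 + 512 + 256 + 64 + 16 + 8 + 1 = 28505
  0010011001001010 = 8192 + 1024 + 512 + 64 + 8 + 2 = 9802
  28505 - 9802 = 18703, and 0100100100001111 = 16384 + 2048 + 256 + 8 + 4 + 2 + 1 = 18703 ✓



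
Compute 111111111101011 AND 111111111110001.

AND: 1 only when both bits are 1
  111111111101011
& 111111111110001
-----------------
  111111111100001
Decimal: 32747 & 32753 = 32737



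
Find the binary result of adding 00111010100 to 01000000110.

Add column by column from the right: bit + bit + carry-in; write the sum mod 2, carry 1 when the sum is 2 or 3.
carry:  00000001000
        00111010100
+       01000000110
-------------------
       001111011010
(the carry out of the leftmost column, 0, becomes the leading bit)
Decimal check:
  00111010100 = 256 + 128 + 64 + 16 + 4 = 468
  01000000110 = 512 + 4 + 2 = 518
  468 + 518 = 986, and 001111011010 = 512 + 256 + 128 + 64 + 16 + 8 + 2 = 986 ✓



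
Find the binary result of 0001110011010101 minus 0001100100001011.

Method 1 - Direct subtraction (column by column from the right: bit − bit − borrow-in; if negative, add 2 and borrow 1 from the next column):
borrow: 0000011000010100
        0001110011010101
-       0001100100001011
------------------------
        0000001111001010

Method 2 - Add two's complement:
Two's complement of 0001100100001011: invert → 1110011011110100, add 1 → 1110011011110101
  0001110011010101
+ 1110011011110101
------------------
 10000001111001010  (end carry out of the top bit = 1)
Discarding the end carry: 0000001111001010
Decimal check:
  0001110011010101 = 4096 + 2048 + 1024 + 128 + 64 + 16 + 4 + 1 = 7381
  0001100100001011 = 4096 + 2048 + 256 + 8 + 2 + 1 = 6411
  7381 - 6411 = 970, and 0000001111001010 = 512 + 256 + 128 + 64 + 8 + 2 = 970 ✓



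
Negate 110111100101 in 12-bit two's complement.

Original (sign bit 1, negative): 110111100101
Step 1 - Invert all bits: 001000011010
Step 2 - Add 1: 001000011011
Verification: 110111100101 + 001000011011 = 1000000000000; discarding the end carry (carry out of the top bit) leaves the 12-bit value 000000000000, as required for x + (-x)



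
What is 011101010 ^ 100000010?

XOR: 1 when bits differ
  011101010
^ 100000010
-----------
  111101000
Decimal: 234 ^ 258 = 488



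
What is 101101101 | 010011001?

OR: 1 when either bit is 1
  101101101
| 010011001
-----------
  111111101
Decimal: 365 | 153 = 509



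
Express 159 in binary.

Using repeated division by 2:
159 ÷ 2 = 79 remainder 1
79 ÷ 2 = 39 remainder 1
39 ÷ 2 = 19 remainder 1
19 ÷ 2 = 9 remainder 1
9 ÷ 2 = 4 remainder 1
4 ÷ 2 = 2 remainder 0
2 ÷ 2 = 1 remainder 0
1 ÷ 2 = 0 remainder 1
Reading remainders bottom to top: 10011111



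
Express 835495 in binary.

Using repeated division by 2:
835495 ÷ 2 = 417747 remainder 1
417747 ÷ 2 = 208873 remainder 1
208873 ÷ 2 = 104436 remainder 1
104436 ÷ 2 = 52218 remainder 0
52218 ÷ 2 = 26109 remainder 0
26109 ÷ 2 = 13054 remainder 1
13054 ÷ 2 = 6527 remainder 0
6527 ÷ 2 = 3263 remainder 1
3263 ÷ 2 = 1631 remainder 1
1631 ÷ 2 = 815 remainder 1
815 ÷ 2 = 407 remainder 1
407 ÷ 2 = 203 remainder 1
203 ÷ 2 = 101 remainder 1
101 ÷ 2 = 50 remainder 1
50 ÷ 2 = 25 remainder 0
25 ÷ 2 = 12 remainder 1
12 ÷ 2 = 6 remainder 0
6 ÷ 2 = 3 remainder 0
3 ÷ 2 = 1 remainder 1
1 ÷ 2 = 0 remainder 1
Reading remainders bottom to top: 11001011111110100111



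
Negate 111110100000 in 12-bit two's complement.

Original (sign bit 1, negative): 111110100000
Step 1 - Invert all bits: 000001011111
Step 2 - Add 1: 000001100000
Verification: 111110100000 + 000001100000 = 1000000000000; discarding the end carry (carry out of the top bit) leaves the 12-bit value 000000000000, as required for x + (-x)



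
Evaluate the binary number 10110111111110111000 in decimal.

Sum of powers of 2 for each 1-bit:
2^3 + 2^4 + 2^5 + 2^7 + 2^8 + 2^9 + 2^10 + 2^11 + 2^12 + 2^13 + 2^14 + 2^16 + 2^17 + 2^19
= 8 + 16 + 32 + 128 + 256 + 512 + 1024 + 2048 + 4096 + 8192 + 16384 + 65536 + 131072 + 524288
= 753592



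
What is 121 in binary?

Using repeated division by 2:
121 ÷ 2 = 60 remainder 1
60 ÷ 2 = 30 remainder 0
30 ÷ 2 = 15 remainder 0
15 ÷ 2 = 7 remainder 1
7 ÷ 2 = 3 remainder 1
3 ÷ 2 = 1 remainder 1
1 ÷ 2 = 0 remainder 1
Reading remainders bottom to top: 1111001



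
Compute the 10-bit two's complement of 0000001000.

Original: 0000001000
Step 1 - Invert all bits: 1111110111
Step 2 - Add 1: 1111111000
Verification: 0000001000 + 1111111000 = 10000000000; discarding the end carry (carry out of the top bit) leaves the 10-bit value 0000000000, as required for x + (-x)



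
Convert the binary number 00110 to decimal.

Sum of powers of 2 for each 1-bit:
2^1 + 2^2
= 2 + 4
= 6



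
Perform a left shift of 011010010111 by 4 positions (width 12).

Original: 011010010111 (decimal 1687)
Shift left by 4 positions
Append 4 zeros on the right and drop the 4 high bits that overflow the 12-bit width
Result: 100101110000 (decimal 2416)
Equivalent: 1687 << 4 = 1687 × 2^4 = 26992, truncated to 12 bits = 2416



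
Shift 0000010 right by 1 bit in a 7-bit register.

Original: 0000010 (decimal 2)
Shift right by 1 position
Drop the 1 low bit; fill with zero on the left
Result: 0000001 (decimal 1)
Equivalent: 2 >> 1 = 2 ÷ 2^1 = 1



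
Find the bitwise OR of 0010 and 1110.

OR: 1 when either bit is 1
  0010
| 1110
------
  1110
Decimal: 2 | 14 = 14



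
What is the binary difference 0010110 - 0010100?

Method 1 - Direct subtraction (column by column from the right: bit − bit − borrow-in; if negative, add 2 and borrow 1 from the next column):
borrow: 0000000
        0010110
-       0010100
---------------
        0000010

Method 2 - Add two's complement:
Two's complement of 0010100: invert → 1101011, add 1 → 1101100
  0010110
+ 1101100
---------
 10000010  (end carry out of the top bit = 1)
Discarding the end carry: 0000010
Decimal check:
  0010110 = 16 + 4 + 2 = 22
  0010100 = 16 + 4 = 20
  22 - 20 = 2, and 0000010 = 2 ✓



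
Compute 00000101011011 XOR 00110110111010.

XOR: 1 when bits differ
  00000101011011
^ 00110110111010
----------------
  00110011100001
Decimal: 347 ^ 3514 = 3297



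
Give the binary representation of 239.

Using repeated division by 2:
239 ÷ 2 = 119 remainder 1
119 ÷ 2 = 59 remainder 1
59 ÷ 2 = 29 remainder 1
29 ÷ 2 = 14 remainder 1
14 ÷ 2 = 7 remainder 0
7 ÷ 2 = 3 remainder 1
3 ÷ 2 = 1 remainder 1
1 ÷ 2 = 0 remainder 1
Reading remainders bottom to top: 11101111



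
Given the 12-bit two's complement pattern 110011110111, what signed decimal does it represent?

Binary: 110011110111
Sign bit: 1 (negative)
Invert: 001100001000
Add 1:  001100001001
Magnitude: 001100001001 = 512 + 256 + 8 + 1 = 777
Value: -777



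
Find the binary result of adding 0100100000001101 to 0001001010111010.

Add column by column from the right: bit + bit + carry-in; write the sum mod 2, carry 1 when the sum is 2 or 3.
carry:  0000000001110000
        0100100000001101
+       0001001010111010
------------------------
       00101101011000111
(the carry out of the leftmost column, 0, becomes the leading bit)
Decimal check:
  0100100000001101 = 16384 + 2048 + 8 + 4 + 1 = 18445
  0001001010111010 = 4096 + 512 + 128 + 32 + 16 + 8 + 2 = 4794
  18445 + 4794 = 23239, and 00101101011000111 = 16384 + 4096 + 2048 + 512 + 128 + 64 + 4 + 2 + 1 = 23239 ✓



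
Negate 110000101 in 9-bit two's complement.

Original (sign bit 1, negative): 110000101
Step 1 - Invert all bits: 001111010
Step 2 - Add 1: 001111011
Verification: 110000101 + 001111011 = 1000000000; discarding the end carry (carry out of the top bit) leaves the 9-bit value 000000000, as required for x + (-x)



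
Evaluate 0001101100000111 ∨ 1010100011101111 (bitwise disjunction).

OR: 1 when either bit is 1
  0001101100000111
| 1010100011101111
------------------
  1011101111101111
Decimal: 6919 | 43247 = 48111



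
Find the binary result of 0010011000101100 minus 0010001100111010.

Method 1 - Direct subtraction (column by column from the right: bit − bit − borrow-in; if negative, add 2 and borrow 1 from the next column):
borrow: 0000011111100100
        0010011000101100
-       0010001100111010
------------------------
        0000001011110010

Method 2 - Add two's complement:
Two's complement of 0010001100111010: invert → 1101110011000101, add 1 → 1101110011000110
  0010011000101100
+ 1101110011000110
------------------
 10000001011110010  (end carry out of the top bit = 1)
Discarding the end carry: 0000001011110010
Decimal check:
  0010011000101100 = 8192 + 1024 + 512 + 32 + 8 + 4 = 9772
  0010001100111010 = 8192 + 512 + 256 + 32 + 16 + 8 + 2 = 9018
  9772 - 9018 = 754, and 0000001011110010 = 512 + 128 + 64 + 32 + 16 + 2 = 754 ✓



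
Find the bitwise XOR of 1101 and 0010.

XOR: 1 when bits differ
  1101
^ 0010
------
  1111
Decimal: 13 ^ 2 = 15



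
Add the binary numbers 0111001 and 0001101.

Add column by column from the right: bit + bit + carry-in; write the sum mod 2, carry 1 when the sum is 2 or 3.
carry:  1110010
        0111001
+       0001101
---------------
       01000110
(the carry out of the leftmost column, 0, becomes the leading bit)
Decimal check:
  0111001 = 32 + 16 + 8 + 1 = 57
  0001101 = 8 + 4 + 1 = 13
  57 + 13 = 70, and 01000110 = 64 + 4 + 2 = 70 ✓



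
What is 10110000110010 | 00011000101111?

OR: 1 when either bit is 1
  10110000110010
| 00011000101111
----------------
  10111000111111
Decimal: 11314 | 1583 = 11839



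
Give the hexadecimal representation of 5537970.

Using repeated division by 16 (digits 10–15 are A–F):
5537970 ÷ 16 = 346123 remainder 2
346123 ÷ 16 = 21632 remainder 11 (B)
21632 ÷ 16 = 1352 remainder 0
1352 ÷ 16 = 84 remainder 8
84 ÷ 16 = 5 remainder 4
5 ÷ 16 = 0 remainder 5
Reading remainders bottom to top: 5480B2



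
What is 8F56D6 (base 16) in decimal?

Expand by place value (powers of 16):
Digit values: F = 15, D = 13
8F56D6 = 8 × 16^5 + 15 × 16^4 + 5 × 16^3 + 6 × 16^2 + 13 × 16^1 + 6 × 16^0
= 8 × 1048576 + 15 × 65536 + 5 × 4096 + 6 × 256 + 13 × 16 + 6 × 1
= 8388608 + 983040 + 20480 + 1536 + 208 + 6
= 9393878



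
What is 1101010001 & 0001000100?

AND: 1 only when both bits are 1
  1101010001
& 0001000100
------------
  0001000000
Decimal: 849 & 68 = 64



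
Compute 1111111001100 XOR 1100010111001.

XOR: 1 when bits differ
  1111111001100
^ 1100010111001
---------------
  0011101110101
Decimal: 8140 ^ 6329 = 1909



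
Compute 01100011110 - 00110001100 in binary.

Method 1 - Direct subtraction (column by column from the right: bit − bit − borrow-in; if negative, add 2 and borrow 1 from the next column):
borrow: 01100000000
        01100011110
-       00110001100
-------------------
        00110010010

Method 2 - Add two's complement:
Two's complement of 00110001100: invert → 11001110011, add 1 → 11001110100
  01100011110
+ 11001110100
-------------
 100110010010  (end carry out of the top bit = 1)
Discarding the end carry: 00110010010
Decimal check:
  01100011110 = 512 + 256 + 16 + 8 + 4 + 2 = 798
  00110001100 = 256 + 128 + 8 + 4 = 396
  798 - 396 = 402, and 00110010010 = 256 + 128 + 16 + 2 = 402 ✓



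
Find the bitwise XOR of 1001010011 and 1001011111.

XOR: 1 when bits differ
  1001010011
^ 1001011111
------------
  0000001100
Decimal: 595 ^ 607 = 12



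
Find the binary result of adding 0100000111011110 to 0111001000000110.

Add column by column from the right: bit + bit + carry-in; write the sum mod 2, carry 1 when the sum is 2 or 3.
carry:  1000000000111100
        0100000111011110
+       0111001000000110
------------------------
       01011001111100100
(the carry out of the leftmost column, 0, becomes the leading bit)
Decimal check:
  0100000111011110 = 16384 + 256 + 128 + 64 + 16 + 8 + 4 + 2 = 16862
  0111001000000110 = 16384 + 8192 + 4096 + 512 + 4 + 2 = 29190
  16862 + 29190 = 46052, and 01011001111100100 = 32768 + 8192 + 4096 + 512 + 256 + 128 + 64 + 32 + 4 = 46052 ✓



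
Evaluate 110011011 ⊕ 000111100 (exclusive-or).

XOR: 1 when bits differ
  110011011
^ 000111100
-----------
  110100111
Decimal: 411 ^ 60 = 423



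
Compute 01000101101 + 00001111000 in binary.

Add column by column from the right: bit + bit + carry-in; write the sum mod 2, carry 1 when the sum is 2 or 3.
carry:  00011110000
        01000101101
+       00001111000
-------------------
       001010100101
(the carry out of the leftmost column, 0, becomes the leading bit)
Decimal check:
  01000101101 = 512 + 32 + 8 + 4 + 1 = 557
  00001111000 = 64 + 32 + 16 + 8 = 120
  557 + 120 = 677, and 001010100101 = 512 + 128 + 32 + 4 + 1 = 677 ✓



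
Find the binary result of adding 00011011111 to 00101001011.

Add column by column from the right: bit + bit + carry-in; write the sum mod 2, carry 1 when the sum is 2 or 3.
carry:  01110111110
        00011011111
+       00101001011
-------------------
       001000101010
(the carry out of the leftmost column, 0, becomes the leading bit)
Decimal check:
  00011011111 = 128 + 64 + 16 + 8 + 4 + 2 + 1 = 223
  00101001011 = 256 + 64 + 8 + 2 + 1 = 331
  223 + 331 = 554, and 001000101010 = 512 + 32 + 8 + 2 = 554 ✓



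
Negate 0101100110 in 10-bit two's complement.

Original: 0101100110
Step 1 - Invert all bits: 1010011001
Step 2 - Add 1: 1010011010
Verification: 0101100110 + 1010011010 = 10000000000; discarding the end carry (carry out of the top bit) leaves the 10-bit value 0000000000, as required for x + (-x)



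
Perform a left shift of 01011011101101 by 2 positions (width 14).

Original: 01011011101101 (decimal 5869)
Shift left by 2 positions
Append 2 zeros on the right and drop the 2 high bits that overflow the 14-bit width
Result: 01101110110100 (decimal 7092)
Equivalent: 5869 << 2 = 5869 × 2^2 = 23476, truncated to 14 bits = 7092



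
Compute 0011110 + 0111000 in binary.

Add column by column from the right: bit + bit + carry-in; write the sum mod 2, carry 1 when the sum is 2 or 3.
carry:  1110000
        0011110
+       0111000
---------------
       01010110
(the carry out of the leftmost column, 0, becomes the leading bit)
Decimal check:
  0011110 = 16 + 8 + 4 + 2 = 30
  0111000 = 32 + 16 + 8 = 56
  30 + 56 = 86, and 01010110 = 64 + 16 + 4 + 2 = 86 ✓



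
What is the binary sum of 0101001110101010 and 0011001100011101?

Add column by column from the right: bit + bit + carry-in; write the sum mod 2, carry 1 when the sum is 2 or 3.
carry:  1110011001110000
        0101001110101010
+       0011001100011101
------------------------
       01000011011000111
(the carry out of the leftmost column, 0, becomes the leading bit)
Decimal check:
  0101001110101010 = 16384 + 4096 + 512 + 256 + 128 + 32 + 8 + 2 = 21418
  0011001100011101 = 8192 + 4096 + 512 + 256 + 16 + 8 + 4 + 1 = 13085
  21418 + 13085 = 34503, and 01000011011000111 = 32768 + 1024 + 512 + 128 + 64 + 4 + 2 + 1 = 34503 ✓



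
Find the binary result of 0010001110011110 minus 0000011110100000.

Method 1 - Direct subtraction (column by column from the right: bit − bit − borrow-in; if negative, add 2 and borrow 1 from the next column):
borrow: 0011111111000000
        0010001110011110
-       0000011110100000
------------------------
        0001101111111110

Method 2 - Add two's complement:
Two's complement of 0000011110100000: invert → 1111100001011111, add 1 → 1111100001100000
  0010001110011110
+ 1111100001100000
------------------
 10001101111111110  (end carry out of the top bit = 1)
Discarding the end carry: 0001101111111110
Decimal check:
  0010001110011110 = 8192 + 512 + 256 + 128 + 16 + 8 + 4 + 2 = 9118
  0000011110100000 = 1024 + 512 + 256 + 128 + 32 = 1952
  9118 - 1952 = 7166, and 0001101111111110 = 4096 + 2048 + 512 + 256 + 128 + 64 + 32 + 16 + 8 + 4 + 2 = 7166 ✓



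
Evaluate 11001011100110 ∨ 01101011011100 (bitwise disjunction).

OR: 1 when either bit is 1
  11001011100110
| 01101011011100
----------------
  11101011111110
Decimal: 13030 | 6876 = 15102



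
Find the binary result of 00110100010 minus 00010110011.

Method 1 - Direct subtraction (column by column from the right: bit − bit − borrow-in; if negative, add 2 and borrow 1 from the next column):
borrow: 00111111110
        00110100010
-       00010110011
-------------------
        00011101111

Method 2 - Add two's complement:
Two's complement of 00010110011: invert → 11101001100, add 1 → 11101001101
  00110100010
+ 11101001101
-------------
 100011101111  (end carry out of the top bit = 1)
Discarding the end carry: 00011101111
Decimal check:
  00110100010 = 256 + 128 + 32 + 2 = 418
  00010110011 = 128 + 32 + 16 + 2 + 1 = 179
  418 - 179 = 239, and 00011101111 = 128 + 64 + 32 + 8 + 4 + 2 + 1 = 239 ✓



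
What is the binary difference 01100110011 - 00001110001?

Method 1 - Direct subtraction (column by column from the right: bit − bit − borrow-in; if negative, add 2 and borrow 1 from the next column):
borrow: 00110000000
        01100110011
-       00001110001
-------------------
        01011000010

Method 2 - Add two's complement:
Two's complement of 00001110001: invert → 11110001110, add 1 → 11110001111
  01100110011
+ 11110001111
-------------
 101011000010  (end carry out of the top bit = 1)
Discarding the end carry: 01011000010
Decimal check:
  01100110011 = 512 + 256 + 32 + 16 + 2 + 1 = 819
  00001110001 = 64 + 32 + 16 + 1 = 113
  819 - 113 = 706, and 01011000010 = 512 + 128 + 64 + 2 = 706 ✓



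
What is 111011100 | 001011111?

OR: 1 when either bit is 1
  111011100
| 001011111
-----------
  111011111
Decimal: 476 | 95 = 479



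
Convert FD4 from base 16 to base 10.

Expand by place value (powers of 16):
Digit values: F = 15, D = 13
FD4 = 15 × 16^2 + 13 × 16^1 + 4 × 16^0
= 15 × 256 + 13 × 16 + 4 × 1
= 3840 + 208 + 4
= 4052



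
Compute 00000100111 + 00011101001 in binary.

Add column by column from the right: bit + bit + carry-in; write the sum mod 2, carry 1 when the sum is 2 or 3.
carry:  00111011110
        00000100111
+       00011101001
-------------------
       000100010000
(the carry out of the leftmost column, 0, becomes the leading bit)
Decimal check:
  00000100111 = 32 + 4 + 2 + 1 = 39
  00011101001 = 128 + 64 + 32 + 8 + 1 = 233
  39 + 233 = 272, and 000100010000 = 256 + 16 = 272 ✓



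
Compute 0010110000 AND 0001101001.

AND: 1 only when both bits are 1
  0010110000
& 0001101001
------------
  0000100000
Decimal: 176 & 105 = 32



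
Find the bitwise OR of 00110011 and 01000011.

OR: 1 when either bit is 1
  00110011
| 01000011
----------
  01110011
Decimal: 51 | 67 = 115



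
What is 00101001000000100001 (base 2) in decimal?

Sum of powers of 2 for each 1-bit:
2^0 + 2^5 + 2^12 + 2^15 + 2^17
= 1 + 32 + 4096 + 32768 + 131072
= 167969



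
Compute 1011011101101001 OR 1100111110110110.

OR: 1 when either bit is 1
  1011011101101001
| 1100111110110110
------------------
  1111111111111111
Decimal: 46953 | 53174 = 65535



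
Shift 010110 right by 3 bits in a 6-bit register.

Original: 010110 (decimal 22)
Shift right by 3 positions
Drop the 3 low bits; fill with zeros on the left
Result: 000010 (decimal 2)
Equivalent: 22 >> 3 = 22 ÷ 2^3 = 2



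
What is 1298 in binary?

Using repeated division by 2:
1298 ÷ 2 = 649 remainder 0
649 ÷ 2 = 324 remainder 1
324 ÷ 2 = 162 remainder 0
162 ÷ 2 = 81 remainder 0
81 ÷ 2 = 40 remainder 1
40 ÷ 2 = 20 remainder 0
20 ÷ 2 = 10 remainder 0
10 ÷ 2 = 5 remainder 0
5 ÷ 2 = 2 remainder 1
2 ÷ 2 = 1 remainder 0
1 ÷ 2 = 0 remainder 1
Reading remainders bottom to top: 10100010010



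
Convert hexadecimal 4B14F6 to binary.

Convert each hex digit to 4 bits:
  4 = 0100
  B = 1011
  1 = 0001
  4 = 0100
  F = 1111
  6 = 0110
Concatenate: 010010110001010011110110



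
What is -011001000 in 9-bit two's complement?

Original: 011001000
Step 1 - Invert all bits: 100110111
Step 2 - Add 1: 100111000
Verification: 011001000 + 100111000 = 1000000000; discarding the end carry (carry out of the top bit) leaves the 9-bit value 000000000, as required for x + (-x)



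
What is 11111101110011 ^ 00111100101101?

XOR: 1 when bits differ
  11111101110011
^ 00111100101101
----------------
  11000001011110
Decimal: 16243 ^ 3885 = 12382



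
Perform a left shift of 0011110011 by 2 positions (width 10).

Original: 0011110011 (decimal 243)
Shift left by 2 positions
Append 2 zeros on the right
Result: 1111001100 (decimal 972)
Equivalent: 243 << 2 = 243 × 2^2 = 972



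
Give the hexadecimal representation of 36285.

Using repeated division by 16 (digits 10–15 are A–F):
36285 ÷ 16 = 2267 remainder 13 (D)
2267 ÷ 16 = 141 remainder 11 (B)
141 ÷ 16 = 8 remainder 13 (D)
8 ÷ 16 = 0 remainder 8
Reading remainders bottom to top: 8DBD



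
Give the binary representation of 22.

Using repeated division by 2:
22 ÷ 2 = 11 remainder 0
11 ÷ 2 = 5 remainder 1
5 ÷ 2 = 2 remainder 1
2 ÷ 2 = 1 remainder 0
1 ÷ 2 = 0 remainder 1
Reading remainders bottom to top: 10110



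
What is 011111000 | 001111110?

OR: 1 when either bit is 1
  011111000
| 001111110
-----------
  011111110
Decimal: 248 | 126 = 254



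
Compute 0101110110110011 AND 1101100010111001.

AND: 1 only when both bits are 1
  0101110110110011
& 1101100010111001
------------------
  0101100010110001
Decimal: 23987 & 55481 = 22705



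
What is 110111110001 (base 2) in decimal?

Sum of powers of 2 for each 1-bit:
2^0 + 2^4 + 2^5 + 2^6 + 2^7 + 2^8 + 2^10 + 2^11
= 1 + 16 + 32 + 64 + 128 + 256 + 1024 + 2048
= 3569

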